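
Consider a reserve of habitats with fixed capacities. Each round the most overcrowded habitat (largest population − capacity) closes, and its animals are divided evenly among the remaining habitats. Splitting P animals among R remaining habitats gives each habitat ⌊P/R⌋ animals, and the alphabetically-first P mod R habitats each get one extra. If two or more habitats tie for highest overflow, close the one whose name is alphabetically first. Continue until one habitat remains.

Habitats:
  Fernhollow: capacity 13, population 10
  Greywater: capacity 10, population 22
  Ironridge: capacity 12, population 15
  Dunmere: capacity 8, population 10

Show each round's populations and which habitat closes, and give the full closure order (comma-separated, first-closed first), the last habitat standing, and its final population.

Round 1: Dunmere=10 Fernhollow=10 Greywater=22 Ironridge=15 → close Greywater (overflow 12)
  22÷3 = 7 each, +1 to first 1
Round 2: Dunmere=18 Fernhollow=17 Ironridge=22 → close Dunmere (overflow 10)
  18÷2 = 9 each, +1 to first 0
Round 3: Fernhollow=26 Ironridge=31 → close Ironridge (overflow 19)
  31÷1 = 31 each, +1 to first 0

Closure order: Greywater, Dunmere, Ironridge
Last habitat: Fernhollow with 57 animals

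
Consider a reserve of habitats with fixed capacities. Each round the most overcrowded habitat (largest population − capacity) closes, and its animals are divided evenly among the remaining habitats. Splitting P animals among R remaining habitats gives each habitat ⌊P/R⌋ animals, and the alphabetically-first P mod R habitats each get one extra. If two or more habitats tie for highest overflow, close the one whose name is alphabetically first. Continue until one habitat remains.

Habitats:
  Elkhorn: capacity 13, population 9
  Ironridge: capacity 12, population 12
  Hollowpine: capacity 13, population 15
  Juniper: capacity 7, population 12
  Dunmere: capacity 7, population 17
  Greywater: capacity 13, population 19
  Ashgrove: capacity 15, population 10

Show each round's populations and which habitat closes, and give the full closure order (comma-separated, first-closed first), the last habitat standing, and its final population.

Round 1: Ashgrove=10 Dunmere=17 Elkhorn=9 Greywater=19 Hollowpine=15 Ironridge=12 Juniper=12 → close Dunmere (overflow 10)
  17÷6 = 2 each, +1 to first 5
Round 2: Ashgrove=13 Elkhorn=12 Greywater=22 Hollowpine=18 Ironridge=15 Juniper=14 → close Greywater (overflow 9)
  22÷5 = 4 each, +1 to first 2
Round 3: Ashgrove=18 Elkhorn=17 Hollowpine=22 Ironridge=19 Juniper=18 → close Juniper (overflow 11)
  18÷4 = 4 each, +1 to first 2
Round 4: Ashgrove=23 Elkhorn=22 Hollowpine=26 Ironridge=23 → close Hollowpine (overflow 13)
  26÷3 = 8 each, +1 to first 2
Round 5: Ashgrove=32 Elkhorn=31 Ironridge=31 → close Ironridge (overflow 19)
  31÷2 = 15 each, +1 to first 1
Round 6: Ashgrove=48 Elkhorn=46 → close Ashgrove (overflow 33)
  48÷1 = 48 each, +1 to first 0

Closure order: Dunmere, Greywater, Juniper, Hollowpine, Ironridge, Ashgrove
Last habitat: Elkhorn with 94 animals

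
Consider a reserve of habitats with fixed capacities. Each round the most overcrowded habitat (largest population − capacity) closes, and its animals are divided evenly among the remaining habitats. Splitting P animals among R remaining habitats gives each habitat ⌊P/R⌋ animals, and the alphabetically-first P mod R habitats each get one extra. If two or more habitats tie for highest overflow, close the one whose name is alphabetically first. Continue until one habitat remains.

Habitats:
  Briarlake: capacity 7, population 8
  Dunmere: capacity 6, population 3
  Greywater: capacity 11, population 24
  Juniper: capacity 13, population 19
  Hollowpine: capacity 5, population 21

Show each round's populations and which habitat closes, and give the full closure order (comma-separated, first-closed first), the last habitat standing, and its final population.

Closure order: Hollowpine, Greywater, Juniper, Briarlake
Last habitat: Dunmere with 75 animals

Round 1: Briarlake=8 Dunmere=3 Greywater=24 Hollowpine=21 Juniper=19 → close Hollowpine (overflow 16)
  21÷4 = 5 each, +1 to first 1
Round 2: Briarlake=14 Dunmere=8 Greywater=29 Juniper=24 → close Greywater (overflow 18)
  29÷3 = 9 each, +1 to first 2
Round 3: Briarlake=24 Dunmere=18 Juniper=33 → close Juniper (overflow 20)
  33÷2 = 16 each, +1 to first 1
Round 4: Briarlake=41 Dunmere=34 → close Briarlake (overflow 34)
  41÷1 = 41 each, +1 to first 0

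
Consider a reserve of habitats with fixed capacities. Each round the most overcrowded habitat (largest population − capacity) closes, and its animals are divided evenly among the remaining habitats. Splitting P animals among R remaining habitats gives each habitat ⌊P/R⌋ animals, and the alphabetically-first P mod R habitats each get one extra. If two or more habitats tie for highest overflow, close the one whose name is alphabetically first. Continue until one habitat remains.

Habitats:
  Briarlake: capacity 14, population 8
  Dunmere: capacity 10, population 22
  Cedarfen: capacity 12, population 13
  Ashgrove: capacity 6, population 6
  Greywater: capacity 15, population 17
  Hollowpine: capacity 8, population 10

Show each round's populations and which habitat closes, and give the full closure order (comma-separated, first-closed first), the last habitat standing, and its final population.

Round 1: Ashgrove=6 Briarlake=8 Cedarfen=13 Dunmere=22 Greywater=17 Hollowpine=10 → close Dunmere (overflow 12)
  22÷5 = 4 each, +1 to first 2
Round 2: Ashgrove=11 Briarlake=13 Cedarfen=17 Greywater=21 Hollowpine=14 → close Greywater (overflow 6)
  21÷4 = 5 each, +1 to first 1
Round 3: Ashgrove=17 Briarlake=18 Cedarfen=22 Hollowpine=19 → close Ashgrove (overflow 11)
  17÷3 = 5 each, +1 to first 2
Round 4: Briarlake=24 Cedarfen=28 Hollowpine=24 → close Cedarfen (overflow 16)
  28÷2 = 14 each, +1 to first 0
Round 5: Briarlake=38 Hollowpine=38 → close Hollowpine (overflow 30)
  38÷1 = 38 each, +1 to first 0

Closure order: Dunmere, Greywater, Ashgrove, Cedarfen, Hollowpine
Last habitat: Briarlake with 76 animals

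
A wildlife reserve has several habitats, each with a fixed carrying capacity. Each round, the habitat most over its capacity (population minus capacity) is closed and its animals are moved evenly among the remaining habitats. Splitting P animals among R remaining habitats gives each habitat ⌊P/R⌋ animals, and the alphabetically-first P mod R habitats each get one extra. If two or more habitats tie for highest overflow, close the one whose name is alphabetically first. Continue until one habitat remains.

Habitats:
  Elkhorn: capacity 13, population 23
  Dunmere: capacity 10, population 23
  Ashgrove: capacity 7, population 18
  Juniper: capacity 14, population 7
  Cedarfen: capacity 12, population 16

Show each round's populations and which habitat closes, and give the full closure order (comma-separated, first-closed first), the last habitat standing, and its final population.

Round 1: Ashgrove=18 Cedarfen=16 Dunmere=23 Elkhorn=23 Juniper=7 → close Dunmere (overflow 13)
  23÷4 = 5 each, +1 to first 3
Round 2: Ashgrove=24 Cedarfen=22 Elkhorn=29 Juniper=12 → close Ashgrove (overflow 17)
  24÷3 = 8 each, +1 to first 0
Round 3: Cedarfen=30 Elkhorn=37 Juniper=20 → close Elkhorn (overflow 24)
  37÷2 = 18 each, +1 to first 1
Round 4: Cedarfen=49 Juniper=38 → close Cedarfen (overflow 37)
  49÷1 = 49 each, +1 to first 0

Closure order: Dunmere, Ashgrove, Elkhorn, Cedarfen
Last habitat: Juniper with 87 animals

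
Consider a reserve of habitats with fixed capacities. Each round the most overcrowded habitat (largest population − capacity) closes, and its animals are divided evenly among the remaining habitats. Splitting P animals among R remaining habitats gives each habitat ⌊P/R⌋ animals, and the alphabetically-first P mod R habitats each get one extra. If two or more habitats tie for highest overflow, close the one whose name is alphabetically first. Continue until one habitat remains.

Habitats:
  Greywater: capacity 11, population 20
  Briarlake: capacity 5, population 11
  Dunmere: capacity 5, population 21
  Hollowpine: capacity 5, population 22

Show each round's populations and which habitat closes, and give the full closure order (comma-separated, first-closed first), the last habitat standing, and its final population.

Round 1: Briarlake=11 Dunmere=21 Greywater=20 Hollowpine=22 → close Hollowpine (overflow 17)
  22÷3 = 7 each, +1 to first 1
Round 2: Briarlake=19 Dunmere=28 Greywater=27 → close Dunmere (overflow 23)
  28÷2 = 14 each, +1 to first 0
Round 3: Briarlake=33 Greywater=41 → close Greywater (overflow 30)
  41÷1 = 41 each, +1 to first 0

Closure order: Hollowpine, Dunmere, Greywater
Last habitat: Briarlake with 74 animals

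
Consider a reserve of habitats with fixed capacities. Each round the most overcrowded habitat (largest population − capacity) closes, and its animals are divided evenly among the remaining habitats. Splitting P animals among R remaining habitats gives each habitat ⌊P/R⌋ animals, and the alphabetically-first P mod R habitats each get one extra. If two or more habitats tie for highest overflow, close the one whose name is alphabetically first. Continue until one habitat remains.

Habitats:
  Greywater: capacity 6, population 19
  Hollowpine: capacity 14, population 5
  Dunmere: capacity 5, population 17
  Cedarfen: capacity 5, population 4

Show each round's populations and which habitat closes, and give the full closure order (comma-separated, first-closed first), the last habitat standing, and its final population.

Closure order: Greywater, Dunmere, Cedarfen
Last habitat: Hollowpine with 45 animals

Round 1: Cedarfen=4 Dunmere=17 Greywater=19 Hollowpine=5 → close Greywater (overflow 13)
  19÷3 = 6 each, +1 to first 1
Round 2: Cedarfen=11 Dunmere=23 Hollowpine=11 → close Dunmere (overflow 18)
  23÷2 = 11 each, +1 to first 1
Round 3: Cedarfen=23 Hollowpine=22 → close Cedarfen (overflow 18)
  23÷1 = 23 each, +1 to first 0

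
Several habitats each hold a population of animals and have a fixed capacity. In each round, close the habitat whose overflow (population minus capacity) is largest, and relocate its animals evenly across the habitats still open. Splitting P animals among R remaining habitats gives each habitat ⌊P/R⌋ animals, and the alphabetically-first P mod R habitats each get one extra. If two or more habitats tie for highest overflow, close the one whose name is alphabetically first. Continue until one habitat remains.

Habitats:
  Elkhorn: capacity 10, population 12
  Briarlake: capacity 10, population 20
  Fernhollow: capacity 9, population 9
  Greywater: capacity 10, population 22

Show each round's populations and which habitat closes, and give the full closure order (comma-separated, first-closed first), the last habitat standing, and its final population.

Closure order: Greywater, Briarlake, Elkhorn
Last habitat: Fernhollow with 63 animals

Round 1: Briarlake=20 Elkhorn=12 Fernhollow=9 Greywater=22 → close Greywater (overflow 12)
  22÷3 = 7 each, +1 to first 1
Round 2: Briarlake=28 Elkhorn=19 Fernhollow=16 → close Briarlake (overflow 18)
  28÷2 = 14 each, +1 to first 0
Round 3: Elkhorn=33 Fernhollow=30 → close Elkhorn (overflow 23)
  33÷1 = 33 each, +1 to first 0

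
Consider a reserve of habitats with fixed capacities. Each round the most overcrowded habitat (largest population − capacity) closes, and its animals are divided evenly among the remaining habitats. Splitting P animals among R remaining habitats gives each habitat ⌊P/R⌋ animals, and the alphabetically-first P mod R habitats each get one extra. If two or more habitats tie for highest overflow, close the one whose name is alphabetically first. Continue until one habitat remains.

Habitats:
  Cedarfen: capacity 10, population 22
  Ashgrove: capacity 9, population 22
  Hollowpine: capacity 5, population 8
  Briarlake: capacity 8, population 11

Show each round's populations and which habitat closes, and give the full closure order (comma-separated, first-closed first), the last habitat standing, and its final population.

Closure order: Ashgrove, Cedarfen, Briarlake
Last habitat: Hollowpine with 63 animals

Round 1: Ashgrove=22 Briarlake=11 Cedarfen=22 Hollowpine=8 → close Ashgrove (overflow 13)
  22÷3 = 7 each, +1 to first 1
Round 2: Briarlake=19 Cedarfen=29 Hollowpine=15 → close Cedarfen (overflow 19)
  29÷2 = 14 each, +1 to first 1
Round 3: Briarlake=34 Hollowpine=29 → close Briarlake (overflow 26)
  34÷1 = 34 each, +1 to first 0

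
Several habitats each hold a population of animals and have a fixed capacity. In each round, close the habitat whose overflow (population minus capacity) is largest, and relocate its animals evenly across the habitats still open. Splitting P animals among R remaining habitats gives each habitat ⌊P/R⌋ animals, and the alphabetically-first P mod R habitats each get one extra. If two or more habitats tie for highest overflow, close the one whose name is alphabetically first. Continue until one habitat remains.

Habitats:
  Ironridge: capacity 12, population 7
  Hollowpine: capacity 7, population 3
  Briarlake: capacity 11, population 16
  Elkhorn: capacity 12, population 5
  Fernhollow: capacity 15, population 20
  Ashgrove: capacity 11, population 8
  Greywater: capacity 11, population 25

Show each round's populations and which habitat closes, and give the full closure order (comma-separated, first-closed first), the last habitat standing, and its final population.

Round 1: Ashgrove=8 Briarlake=16 Elkhorn=5 Fernhollow=20 Greywater=25 Hollowpine=3 Ironridge=7 → close Greywater (overflow 14)
  25÷6 = 4 each, +1 to first 1
Round 2: Ashgrove=13 Briarlake=20 Elkhorn=9 Fernhollow=24 Hollowpine=7 Ironridge=11 → close Briarlake (overflow 9)
  20÷5 = 4 each, +1 to first 0
Round 3: Ashgrove=17 Elkhorn=13 Fernhollow=28 Hollowpine=11 Ironridge=15 → close Fernhollow (overflow 13)
  28÷4 = 7 each, +1 to first 0
Round 4: Ashgrove=24 Elkhorn=20 Hollowpine=18 Ironridge=22 → close Ashgrove (overflow 13)
  24÷3 = 8 each, +1 to first 0
Round 5: Elkhorn=28 Hollowpine=26 Ironridge=30 → close Hollowpine (overflow 19)
  26÷2 = 13 each, +1 to first 0
Round 6: Elkhorn=41 Ironridge=43 → close Ironridge (overflow 31)
  43÷1 = 43 each, +1 to first 0

Closure order: Greywater, Briarlake, Fernhollow, Ashgrove, Hollowpine, Ironridge
Last habitat: Elkhorn with 84 animals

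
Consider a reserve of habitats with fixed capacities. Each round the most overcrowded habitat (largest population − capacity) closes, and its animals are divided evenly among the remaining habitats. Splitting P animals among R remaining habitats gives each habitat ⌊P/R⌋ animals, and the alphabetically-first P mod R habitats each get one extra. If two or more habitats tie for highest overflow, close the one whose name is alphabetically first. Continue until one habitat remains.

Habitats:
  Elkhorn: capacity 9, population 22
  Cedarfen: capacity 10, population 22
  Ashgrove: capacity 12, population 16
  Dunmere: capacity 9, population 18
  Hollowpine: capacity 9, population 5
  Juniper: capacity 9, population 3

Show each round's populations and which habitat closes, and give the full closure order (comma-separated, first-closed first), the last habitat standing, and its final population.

Closure order: Elkhorn, Cedarfen, Dunmere, Ashgrove, Hollowpine
Last habitat: Juniper with 86 animals

Round 1: Ashgrove=16 Cedarfen=22 Dunmere=18 Elkhorn=22 Hollowpine=5 Juniper=3 → close Elkhorn (overflow 13)
  22÷5 = 4 each, +1 to first 2
Round 2: Ashgrove=21 Cedarfen=27 Dunmere=22 Hollowpine=9 Juniper=7 → close Cedarfen (overflow 17)
  27÷4 = 6 each, +1 to first 3
Round 3: Ashgrove=28 Dunmere=29 Hollowpine=16 Juniper=13 → close Dunmere (overflow 20)
  29÷3 = 9 each, +1 to first 2
Round 4: Ashgrove=38 Hollowpine=26 Juniper=22 → close Ashgrove (overflow 26)
  38÷2 = 19 each, +1 to first 0
Round 5: Hollowpine=45 Juniper=41 → close Hollowpine (overflow 36)
  45÷1 = 45 each, +1 to first 0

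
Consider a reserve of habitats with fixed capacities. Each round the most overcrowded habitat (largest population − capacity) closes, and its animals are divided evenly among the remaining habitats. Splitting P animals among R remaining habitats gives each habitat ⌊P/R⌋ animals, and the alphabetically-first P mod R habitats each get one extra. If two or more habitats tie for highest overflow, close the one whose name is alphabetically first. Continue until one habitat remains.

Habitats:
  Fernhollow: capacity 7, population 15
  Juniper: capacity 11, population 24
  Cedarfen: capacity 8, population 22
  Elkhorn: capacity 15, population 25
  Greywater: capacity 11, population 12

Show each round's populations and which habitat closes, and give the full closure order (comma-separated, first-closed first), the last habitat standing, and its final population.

Round 1: Cedarfen=22 Elkhorn=25 Fernhollow=15 Greywater=12 Juniper=24 → close Cedarfen (overflow 14)
  22÷4 = 5 each, +1 to first 2
Round 2: Elkhorn=31 Fernhollow=21 Greywater=17 Juniper=29 → close Juniper (overflow 18)
  29÷3 = 9 each, +1 to first 2
Round 3: Elkhorn=41 Fernhollow=31 Greywater=26 → close Elkhorn (overflow 26)
  41÷2 = 20 each, +1 to first 1
Round 4: Fernhollow=52 Greywater=46 → close Fernhollow (overflow 45)
  52÷1 = 52 each, +1 to first 0

Closure order: Cedarfen, Juniper, Elkhorn, Fernhollow
Last habitat: Greywater with 98 animals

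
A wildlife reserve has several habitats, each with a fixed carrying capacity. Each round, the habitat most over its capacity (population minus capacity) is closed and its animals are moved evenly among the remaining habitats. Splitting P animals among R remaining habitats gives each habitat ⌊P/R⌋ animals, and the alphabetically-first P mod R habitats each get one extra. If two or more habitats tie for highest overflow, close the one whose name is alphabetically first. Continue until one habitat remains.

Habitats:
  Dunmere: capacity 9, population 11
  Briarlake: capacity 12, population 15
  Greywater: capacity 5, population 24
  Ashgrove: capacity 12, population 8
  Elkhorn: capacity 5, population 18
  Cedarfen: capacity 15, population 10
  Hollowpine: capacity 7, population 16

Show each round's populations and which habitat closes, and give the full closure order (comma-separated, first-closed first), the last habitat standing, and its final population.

Closure order: Greywater, Elkhorn, Hollowpine, Briarlake, Dunmere, Ashgrove
Last habitat: Cedarfen with 102 animals

Round 1: Ashgrove=8 Briarlake=15 Cedarfen=10 Dunmere=11 Elkhorn=18 Greywater=24 Hollowpine=16 → close Greywater (overflow 19)
  24÷6 = 4 each, +1 to first 0
Round 2: Ashgrove=12 Briarlake=19 Cedarfen=14 Dunmere=15 Elkhorn=22 Hollowpine=20 → close Elkhorn (overflow 17)
  22÷5 = 4 each, +1 to first 2
Round 3: Ashgrove=17 Briarlake=24 Cedarfen=18 Dunmere=19 Hollowpine=24 → close Hollowpine (overflow 17)
  24÷4 = 6 each, +1 to first 0
Round 4: Ashgrove=23 Briarlake=30 Cedarfen=24 Dunmere=25 → close Briarlake (overflow 18)
  30÷3 = 10 each, +1 to first 0
Round 5: Ashgrove=33 Cedarfen=34 Dunmere=35 → close Dunmere (overflow 26)
  35÷2 = 17 each, +1 to first 1
Round 6: Ashgrove=51 Cedarfen=51 → close Ashgrove (overflow 39)
  51÷1 = 51 each, +1 to first 0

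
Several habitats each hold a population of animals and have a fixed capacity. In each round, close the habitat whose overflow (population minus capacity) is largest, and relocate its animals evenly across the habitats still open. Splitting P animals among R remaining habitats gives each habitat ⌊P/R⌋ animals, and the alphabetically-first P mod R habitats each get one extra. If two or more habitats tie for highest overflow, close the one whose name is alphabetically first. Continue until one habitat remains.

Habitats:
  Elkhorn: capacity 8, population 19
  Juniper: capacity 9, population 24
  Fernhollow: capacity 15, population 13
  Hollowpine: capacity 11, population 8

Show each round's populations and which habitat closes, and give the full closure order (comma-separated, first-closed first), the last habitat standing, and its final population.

Closure order: Juniper, Elkhorn, Fernhollow
Last habitat: Hollowpine with 64 animals

Round 1: Elkhorn=19 Fernhollow=13 Hollowpine=8 Juniper=24 → close Juniper (overflow 15)
  24÷3 = 8 each, +1 to first 0
Round 2: Elkhorn=27 Fernhollow=21 Hollowpine=16 → close Elkhorn (overflow 19)
  27÷2 = 13 each, +1 to first 1
Round 3: Fernhollow=35 Hollowpine=29 → close Fernhollow (overflow 20)
  35÷1 = 35 each, +1 to first 0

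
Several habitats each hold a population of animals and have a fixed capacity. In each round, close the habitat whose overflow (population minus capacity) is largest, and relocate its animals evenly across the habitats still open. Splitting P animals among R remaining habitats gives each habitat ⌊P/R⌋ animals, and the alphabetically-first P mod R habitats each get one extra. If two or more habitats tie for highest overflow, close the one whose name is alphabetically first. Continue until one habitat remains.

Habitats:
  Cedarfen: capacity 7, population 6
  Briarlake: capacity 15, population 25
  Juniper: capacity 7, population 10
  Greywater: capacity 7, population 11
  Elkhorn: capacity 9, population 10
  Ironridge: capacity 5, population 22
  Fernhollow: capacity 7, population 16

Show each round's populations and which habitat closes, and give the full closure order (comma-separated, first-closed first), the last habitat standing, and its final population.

Round 1: Briarlake=25 Cedarfen=6 Elkhorn=10 Fernhollow=16 Greywater=11 Ironridge=22 Juniper=10 → close Ironridge (overflow 17)
  22÷6 = 3 each, +1 to first 4
Round 2: Briarlake=29 Cedarfen=10 Elkhorn=14 Fernhollow=20 Greywater=14 Juniper=13 → close Briarlake (overflow 14)
  29÷5 = 5 each, +1 to first 4
Round 3: Cedarfen=16 Elkhorn=20 Fernhollow=26 Greywater=20 Juniper=18 → close Fernhollow (overflow 19)
  26÷4 = 6 each, +1 to first 2
Round 4: Cedarfen=23 Elkhorn=27 Greywater=26 Juniper=24 → close Greywater (overflow 19)
  26÷3 = 8 each, +1 to first 2
Round 5: Cedarfen=32 Elkhorn=36 Juniper=32 → close Elkhorn (overflow 27)
  36÷2 = 18 each, +1 to first 0
Round 6: Cedarfen=50 Juniper=50 → close Cedarfen (overflow 43)
  50÷1 = 50 each, +1 to first 0

Closure order: Ironridge, Briarlake, Fernhollow, Greywater, Elkhorn, Cedarfen
Last habitat: Juniper with 100 animals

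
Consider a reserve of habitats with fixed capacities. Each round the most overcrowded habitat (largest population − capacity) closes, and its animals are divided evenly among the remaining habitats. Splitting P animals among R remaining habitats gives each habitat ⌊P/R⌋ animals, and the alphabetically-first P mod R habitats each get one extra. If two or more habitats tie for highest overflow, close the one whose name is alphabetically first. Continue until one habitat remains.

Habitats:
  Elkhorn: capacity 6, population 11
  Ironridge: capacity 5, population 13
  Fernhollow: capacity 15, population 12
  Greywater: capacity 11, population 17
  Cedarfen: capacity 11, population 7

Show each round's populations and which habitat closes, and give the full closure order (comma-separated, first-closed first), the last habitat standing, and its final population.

Closure order: Ironridge, Greywater, Elkhorn, Cedarfen
Last habitat: Fernhollow with 60 animals

Round 1: Cedarfen=7 Elkhorn=11 Fernhollow=12 Greywater=17 Ironridge=13 → close Ironridge (overflow 8)
  13÷4 = 3 each, +1 to first 1
Round 2: Cedarfen=11 Elkhorn=14 Fernhollow=15 Greywater=20 → close Greywater (overflow 9)
  20÷3 = 6 each, +1 to first 2
Round 3: Cedarfen=18 Elkhorn=21 Fernhollow=21 → close Elkhorn (overflow 15)
  21÷2 = 10 each, +1 to first 1
Round 4: Cedarfen=29 Fernhollow=31 → close Cedarfen (overflow 18)
  29÷1 = 29 each, +1 to first 0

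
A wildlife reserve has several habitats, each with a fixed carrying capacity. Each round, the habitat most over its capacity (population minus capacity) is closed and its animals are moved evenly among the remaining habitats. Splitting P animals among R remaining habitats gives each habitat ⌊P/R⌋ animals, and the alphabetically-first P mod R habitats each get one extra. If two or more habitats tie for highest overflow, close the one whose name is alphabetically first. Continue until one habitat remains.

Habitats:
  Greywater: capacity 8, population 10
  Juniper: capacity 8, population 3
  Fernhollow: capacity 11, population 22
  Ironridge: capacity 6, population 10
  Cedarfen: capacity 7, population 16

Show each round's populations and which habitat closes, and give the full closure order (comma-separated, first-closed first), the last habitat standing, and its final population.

Round 1: Cedarfen=16 Fernhollow=22 Greywater=10 Ironridge=10 Juniper=3 → close Fernhollow (overflow 11)
  22÷4 = 5 each, +1 to first 2
Round 2: Cedarfen=22 Greywater=16 Ironridge=15 Juniper=8 → close Cedarfen (overflow 15)
  22÷3 = 7 each, +1 to first 1
Round 3: Greywater=24 Ironridge=22 Juniper=15 → close Greywater (overflow 16)
  24÷2 = 12 each, +1 to first 0
Round 4: Ironridge=34 Juniper=27 → close Ironridge (overflow 28)
  34÷1 = 34 each, +1 to first 0

Closure order: Fernhollow, Cedarfen, Greywater, Ironridge
Last habitat: Juniper with 61 animals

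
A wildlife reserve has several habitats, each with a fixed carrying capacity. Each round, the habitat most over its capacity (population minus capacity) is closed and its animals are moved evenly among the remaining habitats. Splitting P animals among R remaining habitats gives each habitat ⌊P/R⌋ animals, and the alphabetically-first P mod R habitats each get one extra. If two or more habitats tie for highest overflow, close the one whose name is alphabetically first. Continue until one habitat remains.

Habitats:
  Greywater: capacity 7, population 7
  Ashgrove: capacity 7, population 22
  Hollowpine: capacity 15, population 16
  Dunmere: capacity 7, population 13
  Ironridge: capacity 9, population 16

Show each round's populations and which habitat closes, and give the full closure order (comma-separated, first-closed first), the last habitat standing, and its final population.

Round 1: Ashgrove=22 Dunmere=13 Greywater=7 Hollowpine=16 Ironridge=16 → close Ashgrove (overflow 15)
  22÷4 = 5 each, +1 to first 2
Round 2: Dunmere=19 Greywater=13 Hollowpine=21 Ironridge=21 → close Dunmere (overflow 12)
  19÷3 = 6 each, +1 to first 1
Round 3: Greywater=20 Hollowpine=27 Ironridge=27 → close Ironridge (overflow 18)
  27÷2 = 13 each, +1 to first 1
Round 4: Greywater=34 Hollowpine=40 → close Greywater (overflow 27)
  34÷1 = 34 each, +1 to first 0

Closure order: Ashgrove, Dunmere, Ironridge, Greywater
Last habitat: Hollowpine with 74 animals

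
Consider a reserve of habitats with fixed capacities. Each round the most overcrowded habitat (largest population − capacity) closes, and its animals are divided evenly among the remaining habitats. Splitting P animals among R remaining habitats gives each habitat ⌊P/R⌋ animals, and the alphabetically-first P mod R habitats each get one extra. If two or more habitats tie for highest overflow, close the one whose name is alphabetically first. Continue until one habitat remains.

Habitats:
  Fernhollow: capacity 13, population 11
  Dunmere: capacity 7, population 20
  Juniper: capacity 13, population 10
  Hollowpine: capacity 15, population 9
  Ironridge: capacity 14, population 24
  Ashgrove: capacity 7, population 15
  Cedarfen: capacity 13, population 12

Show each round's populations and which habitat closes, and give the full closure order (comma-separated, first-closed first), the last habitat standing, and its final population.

Closure order: Dunmere, Ironridge, Ashgrove, Cedarfen, Fernhollow, Juniper
Last habitat: Hollowpine with 101 animals

Round 1: Ashgrove=15 Cedarfen=12 Dunmere=20 Fernhollow=11 Hollowpine=9 Ironridge=24 Juniper=10 → close Dunmere (overflow 13)
  20÷6 = 3 each, +1 to first 2
Round 2: Ashgrove=19 Cedarfen=16 Fernhollow=14 Hollowpine=12 Ironridge=27 Juniper=13 → close Ironridge (overflow 13)
  27÷5 = 5 each, +1 to first 2
Round 3: Ashgrove=25 Cedarfen=22 Fernhollow=19 Hollowpine=17 Juniper=18 → close Ashgrove (overflow 18)
  25÷4 = 6 each, +1 to first 1
Round 4: Cedarfen=29 Fernhollow=25 Hollowpine=23 Juniper=24 → close Cedarfen (overflow 16)
  29÷3 = 9 each, +1 to first 2
Round 5: Fernhollow=35 Hollowpine=33 Juniper=33 → close Fernhollow (overflow 22)
  35÷2 = 17 each, +1 to first 1
Round 6: Hollowpine=51 Juniper=50 → close Juniper (overflow 37)
  50÷1 = 50 each, +1 to first 0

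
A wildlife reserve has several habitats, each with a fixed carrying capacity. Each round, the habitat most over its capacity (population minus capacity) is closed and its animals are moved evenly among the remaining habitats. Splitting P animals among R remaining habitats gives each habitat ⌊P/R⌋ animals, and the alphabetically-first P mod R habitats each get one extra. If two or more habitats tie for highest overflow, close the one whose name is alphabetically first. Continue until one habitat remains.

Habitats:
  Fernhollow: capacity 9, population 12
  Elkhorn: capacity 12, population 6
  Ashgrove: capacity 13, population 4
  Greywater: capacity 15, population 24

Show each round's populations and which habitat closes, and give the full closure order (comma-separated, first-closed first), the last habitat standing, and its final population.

Closure order: Greywater, Fernhollow, Elkhorn
Last habitat: Ashgrove with 46 animals

Round 1: Ashgrove=4 Elkhorn=6 Fernhollow=12 Greywater=24 → close Greywater (overflow 9)
  24÷3 = 8 each, +1 to first 0
Round 2: Ashgrove=12 Elkhorn=14 Fernhollow=20 → close Fernhollow (overflow 11)
  20÷2 = 10 each, +1 to first 0
Round 3: Ashgrove=22 Elkhorn=24 → close Elkhorn (overflow 12)
  24÷1 = 24 each, +1 to first 0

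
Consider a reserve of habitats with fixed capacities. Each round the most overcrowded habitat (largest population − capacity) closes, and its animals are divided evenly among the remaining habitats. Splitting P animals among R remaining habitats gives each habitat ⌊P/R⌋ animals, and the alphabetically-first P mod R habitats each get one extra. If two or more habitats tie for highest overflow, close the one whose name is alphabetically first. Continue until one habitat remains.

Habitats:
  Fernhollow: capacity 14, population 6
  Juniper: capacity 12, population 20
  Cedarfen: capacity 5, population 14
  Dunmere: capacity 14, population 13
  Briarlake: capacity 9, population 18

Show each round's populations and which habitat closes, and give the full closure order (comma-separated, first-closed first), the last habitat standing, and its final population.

Round 1: Briarlake=18 Cedarfen=14 Dunmere=13 Fernhollow=6 Juniper=20 → close Briarlake (overflow 9)
  18÷4 = 4 each, +1 to first 2
Round 2: Cedarfen=19 Dunmere=18 Fernhollow=10 Juniper=24 → close Cedarfen (overflow 14)
  19÷3 = 6 each, +1 to first 1
Round 3: Dunmere=25 Fernhollow=16 Juniper=30 → close Juniper (overflow 18)
  30÷2 = 15 each, +1 to first 0
Round 4: Dunmere=40 Fernhollow=31 → close Dunmere (overflow 26)
  40÷1 = 40 each, +1 to first 0

Closure order: Briarlake, Cedarfen, Juniper, Dunmere
Last habitat: Fernhollow with 71 animals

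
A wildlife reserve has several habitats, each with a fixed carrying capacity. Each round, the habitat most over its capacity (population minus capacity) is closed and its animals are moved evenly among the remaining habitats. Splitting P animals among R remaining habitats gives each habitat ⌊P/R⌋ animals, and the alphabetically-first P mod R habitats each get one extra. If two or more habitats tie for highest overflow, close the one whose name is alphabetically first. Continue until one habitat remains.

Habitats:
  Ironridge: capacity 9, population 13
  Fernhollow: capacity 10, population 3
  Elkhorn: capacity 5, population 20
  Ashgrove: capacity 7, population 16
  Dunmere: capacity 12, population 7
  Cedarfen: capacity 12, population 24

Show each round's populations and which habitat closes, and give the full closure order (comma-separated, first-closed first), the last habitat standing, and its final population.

Closure order: Elkhorn, Cedarfen, Ashgrove, Ironridge, Dunmere
Last habitat: Fernhollow with 83 animals

Round 1: Ashgrove=16 Cedarfen=24 Dunmere=7 Elkhorn=20 Fernhollow=3 Ironridge=13 → close Elkhorn (overflow 15)
  20÷5 = 4 each, +1 to first 0
Round 2: Ashgrove=20 Cedarfen=28 Dunmere=11 Fernhollow=7 Ironridge=17 → close Cedarfen (overflow 16)
  28÷4 = 7 each, +1 to first 0
Round 3: Ashgrove=27 Dunmere=18 Fernhollow=14 Ironridge=24 → close Ashgrove (overflow 20)
  27÷3 = 9 each, +1 to first 0
Round 4: Dunmere=27 Fernhollow=23 Ironridge=33 → close Ironridge (overflow 24)
  33÷2 = 16 each, +1 to first 1
Round 5: Dunmere=44 Fernhollow=39 → close Dunmere (overflow 32)
  44÷1 = 44 each, +1 to first 0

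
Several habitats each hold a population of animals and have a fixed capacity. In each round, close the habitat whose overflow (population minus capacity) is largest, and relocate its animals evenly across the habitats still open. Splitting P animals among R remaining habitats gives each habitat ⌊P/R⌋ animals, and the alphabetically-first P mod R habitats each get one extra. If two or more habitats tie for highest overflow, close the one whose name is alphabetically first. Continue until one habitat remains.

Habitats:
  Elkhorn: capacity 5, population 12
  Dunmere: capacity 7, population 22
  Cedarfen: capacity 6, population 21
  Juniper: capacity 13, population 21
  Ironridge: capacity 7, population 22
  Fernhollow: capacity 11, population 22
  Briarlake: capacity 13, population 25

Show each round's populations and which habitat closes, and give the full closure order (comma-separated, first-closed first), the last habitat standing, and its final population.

Closure order: Cedarfen, Dunmere, Ironridge, Briarlake, Fernhollow, Elkhorn
Last habitat: Juniper with 145 animals

Round 1: Briarlake=25 Cedarfen=21 Dunmere=22 Elkhorn=12 Fernhollow=22 Ironridge=22 Juniper=21 → close Cedarfen (overflow 15)
  21÷6 = 3 each, +1 to first 3
Round 2: Briarlake=29 Dunmere=26 Elkhorn=16 Fernhollow=25 Ironridge=25 Juniper=24 → close Dunmere (overflow 19)
  26÷5 = 5 each, +1 to first 1
Round 3: Briarlake=35 Elkhorn=21 Fernhollow=30 Ironridge=30 Juniper=29 → close Ironridge (overflow 23)
  30÷4 = 7 each, +1 to first 2
Round 4: Briarlake=43 Elkhorn=29 Fernhollow=37 Juniper=36 → close Briarlake (overflow 30)
  43÷3 = 14 each, +1 to first 1
Round 5: Elkhorn=44 Fernhollow=51 Juniper=50 → close Fernhollow (overflow 40)
  51÷2 = 25 each, +1 to first 1
Round 6: Elkhorn=70 Juniper=75 → close Elkhorn (overflow 65)
  70÷1 = 70 each, +1 to first 0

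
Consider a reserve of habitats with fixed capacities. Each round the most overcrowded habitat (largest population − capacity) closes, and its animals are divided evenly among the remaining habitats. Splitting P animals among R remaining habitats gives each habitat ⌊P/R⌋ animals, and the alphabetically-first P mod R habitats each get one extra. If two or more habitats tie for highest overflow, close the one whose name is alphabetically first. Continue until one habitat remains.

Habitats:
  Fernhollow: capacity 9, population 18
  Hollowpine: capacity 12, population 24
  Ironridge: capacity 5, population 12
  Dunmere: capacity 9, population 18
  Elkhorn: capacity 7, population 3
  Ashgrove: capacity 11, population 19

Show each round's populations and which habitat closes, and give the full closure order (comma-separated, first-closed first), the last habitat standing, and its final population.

Round 1: Ashgrove=19 Dunmere=18 Elkhorn=3 Fernhollow=18 Hollowpine=24 Ironridge=12 → close Hollowpine (overflow 12)
  24÷5 = 4 each, +1 to first 4
Round 2: Ashgrove=24 Dunmere=23 Elkhorn=8 Fernhollow=23 Ironridge=16 → close Dunmere (overflow 14)
  23÷4 = 5 each, +1 to first 3
Round 3: Ashgrove=30 Elkhorn=14 Fernhollow=29 Ironridge=21 → close Fernhollow (overflow 20)
  29÷3 = 9 each, +1 to first 2
Round 4: Ashgrove=40 Elkhorn=24 Ironridge=30 → close Ashgrove (overflow 29)
  40÷2 = 20 each, +1 to first 0
Round 5: Elkhorn=44 Ironridge=50 → close Ironridge (overflow 45)
  50÷1 = 50 each, +1 to first 0

Closure order: Hollowpine, Dunmere, Fernhollow, Ashgrove, Ironridge
Last habitat: Elkhorn with 94 animals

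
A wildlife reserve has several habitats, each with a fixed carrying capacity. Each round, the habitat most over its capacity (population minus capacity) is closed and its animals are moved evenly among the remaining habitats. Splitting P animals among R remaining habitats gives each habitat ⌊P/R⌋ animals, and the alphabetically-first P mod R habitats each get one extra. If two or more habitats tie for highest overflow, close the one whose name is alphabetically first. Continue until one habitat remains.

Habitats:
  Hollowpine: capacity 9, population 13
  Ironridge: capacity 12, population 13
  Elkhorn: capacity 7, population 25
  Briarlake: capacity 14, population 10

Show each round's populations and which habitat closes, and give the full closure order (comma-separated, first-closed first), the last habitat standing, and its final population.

Round 1: Briarlake=10 Elkhorn=25 Hollowpine=13 Ironridge=13 → close Elkhorn (overflow 18)
  25÷3 = 8 each, +1 to first 1
Round 2: Briarlake=19 Hollowpine=21 Ironridge=21 → close Hollowpine (overflow 12)
  21÷2 = 10 each, +1 to first 1
Round 3: Briarlake=30 Ironridge=31 → close Ironridge (overflow 19)
  31÷1 = 31 each, +1 to first 0

Closure order: Elkhorn, Hollowpine, Ironridge
Last habitat: Briarlake with 61 animals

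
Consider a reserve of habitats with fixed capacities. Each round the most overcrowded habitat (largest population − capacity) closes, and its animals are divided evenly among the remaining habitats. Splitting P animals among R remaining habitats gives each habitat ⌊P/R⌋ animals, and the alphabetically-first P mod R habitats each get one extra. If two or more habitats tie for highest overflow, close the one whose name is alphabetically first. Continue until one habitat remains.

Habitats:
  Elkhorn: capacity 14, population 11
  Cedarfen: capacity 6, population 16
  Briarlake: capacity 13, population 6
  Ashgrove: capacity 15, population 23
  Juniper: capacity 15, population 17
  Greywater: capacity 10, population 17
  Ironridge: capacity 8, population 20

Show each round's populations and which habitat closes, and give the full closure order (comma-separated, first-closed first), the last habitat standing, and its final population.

Closure order: Ironridge, Cedarfen, Ashgrove, Greywater, Juniper, Elkhorn
Last habitat: Briarlake with 110 animals

Round 1: Ashgrove=23 Briarlake=6 Cedarfen=16 Elkhorn=11 Greywater=17 Ironridge=20 Juniper=17 → close Ironridge (overflow 12)
  20÷6 = 3 each, +1 to first 2
Round 2: Ashgrove=27 Briarlake=10 Cedarfen=19 Elkhorn=14 Greywater=20 Juniper=20 → close Cedarfen (overflow 13)
  19÷5 = 3 each, +1 to first 4
Round 3: Ashgrove=31 Briarlake=14 Elkhorn=18 Greywater=24 Juniper=23 → close Ashgrove (overflow 16)
  31÷4 = 7 each, +1 to first 3
Round 4: Briarlake=22 Elkhorn=26 Greywater=32 Juniper=30 → close Greywater (overflow 22)
  32÷3 = 10 each, +1 to first 2
Round 5: Briarlake=33 Elkhorn=37 Juniper=40 → close Juniper (overflow 25)
  40÷2 = 20 each, +1 to first 0
Round 6: Briarlake=53 Elkhorn=57 → close Elkhorn (overflow 43)
  57÷1 = 57 each, +1 to first 0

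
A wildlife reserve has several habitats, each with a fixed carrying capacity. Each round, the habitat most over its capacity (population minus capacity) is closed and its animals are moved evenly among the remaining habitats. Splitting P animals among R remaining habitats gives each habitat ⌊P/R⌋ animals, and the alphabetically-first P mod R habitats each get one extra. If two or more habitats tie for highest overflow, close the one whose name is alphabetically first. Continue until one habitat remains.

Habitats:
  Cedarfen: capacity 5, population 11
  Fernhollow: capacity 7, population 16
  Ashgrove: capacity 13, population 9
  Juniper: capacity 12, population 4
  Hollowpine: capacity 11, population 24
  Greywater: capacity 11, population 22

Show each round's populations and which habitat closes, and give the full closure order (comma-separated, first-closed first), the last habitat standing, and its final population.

Round 1: Ashgrove=9 Cedarfen=11 Fernhollow=16 Greywater=22 Hollowpine=24 Juniper=4 → close Hollowpine (overflow 13)
  24÷5 = 4 each, +1 to first 4
Round 2: Ashgrove=14 Cedarfen=16 Fernhollow=21 Greywater=27 Juniper=8 → close Greywater (overflow 16)
  27÷4 = 6 each, +1 to first 3
Round 3: Ashgrove=21 Cedarfen=23 Fernhollow=28 Juniper=14 → close Fernhollow (overflow 21)
  28÷3 = 9 each, +1 to first 1
Round 4: Ashgrove=31 Cedarfen=32 Juniper=23 → close Cedarfen (overflow 27)
  32÷2 = 16 each, +1 to first 0
Round 5: Ashgrove=47 Juniper=39 → close Ashgrove (overflow 34)
  47÷1 = 47 each, +1 to first 0

Closure order: Hollowpine, Greywater, Fernhollow, Cedarfen, Ashgrove
Last habitat: Juniper with 86 animals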